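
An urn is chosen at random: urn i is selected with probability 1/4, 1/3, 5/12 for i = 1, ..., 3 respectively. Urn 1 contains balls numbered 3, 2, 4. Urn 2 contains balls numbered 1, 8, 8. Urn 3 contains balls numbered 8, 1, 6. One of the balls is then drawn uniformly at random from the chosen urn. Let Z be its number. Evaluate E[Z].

E[Z | urn 1] = (3+2+4)/3 = 3.
E[Z | urn 2] = (1+8+8)/3 = 17/3.
E[Z | urn 3] = (8+1+6)/3 = 5.
E[Z] = (1/4)·(3) + (1/3)·(17/3) + (5/12)·(5) = 85/18.

85/18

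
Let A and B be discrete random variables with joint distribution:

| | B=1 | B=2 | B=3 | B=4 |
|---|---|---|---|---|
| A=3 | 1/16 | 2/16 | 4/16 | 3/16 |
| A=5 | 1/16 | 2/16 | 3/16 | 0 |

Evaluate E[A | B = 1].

4

P(B = 1) = 1/8.
Σ A·P over the event = 3·(1/16) + 5·(1/16) = 1/2.
E[A | B = 1] = (1/2) / (1/8) = 4.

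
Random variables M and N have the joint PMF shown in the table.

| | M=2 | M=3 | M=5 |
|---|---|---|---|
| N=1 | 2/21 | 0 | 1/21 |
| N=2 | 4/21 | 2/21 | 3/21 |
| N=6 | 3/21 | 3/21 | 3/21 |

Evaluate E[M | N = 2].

P(N = 2) = 3/7.
Σ M·P over the event = 2·(4/21) + 3·(2/21) + 5·(3/21) = 29/21.
E[M | N = 2] = (29/21) / (3/7) = 29/9.

29/9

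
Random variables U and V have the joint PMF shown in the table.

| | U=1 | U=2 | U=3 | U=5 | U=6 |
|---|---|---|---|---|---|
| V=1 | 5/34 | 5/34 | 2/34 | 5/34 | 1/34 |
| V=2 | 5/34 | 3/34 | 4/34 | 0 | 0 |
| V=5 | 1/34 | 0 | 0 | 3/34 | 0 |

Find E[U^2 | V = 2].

P(V = 2) = 6/17.
Σ U^2·P over the event = 1·(5/34) + 4·(3/34) + 9·(4/34) = 53/34.
E[U^2 | V = 2] = (53/34) / (6/17) = 53/12.

53/12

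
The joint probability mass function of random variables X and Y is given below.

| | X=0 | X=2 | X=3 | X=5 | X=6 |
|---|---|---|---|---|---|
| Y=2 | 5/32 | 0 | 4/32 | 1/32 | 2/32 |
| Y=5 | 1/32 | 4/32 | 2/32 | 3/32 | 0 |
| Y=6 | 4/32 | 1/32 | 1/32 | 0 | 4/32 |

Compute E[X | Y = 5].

29/10

P(Y = 5) = 5/16.
Σ X·P over the event = 0·(1/32) + 2·(4/32) + 3·(2/32) + 5·(3/32) = 29/32.
E[X | Y = 5] = (29/32) / (5/16) = 29/10.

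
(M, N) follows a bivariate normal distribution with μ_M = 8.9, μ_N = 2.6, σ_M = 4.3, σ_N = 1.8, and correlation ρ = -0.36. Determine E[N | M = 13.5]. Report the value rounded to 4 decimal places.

E[N | M=x] = μ_N + ρ(σ_N/σ_M)(x − μ_M) for jointly normal variables.
E[N | M=13.5] = 2.6 + (-0.36)·(1.8/4.3)·(13.5 − (8.9)) = 2.6 + (-0.1507)·(4.6) = 1.9068.

1.9068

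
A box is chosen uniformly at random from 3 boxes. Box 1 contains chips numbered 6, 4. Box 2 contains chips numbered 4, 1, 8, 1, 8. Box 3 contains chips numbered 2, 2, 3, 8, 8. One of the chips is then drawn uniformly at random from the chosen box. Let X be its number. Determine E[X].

14/3

E[X | box 1] = (6+4)/2 = 5.
E[X | box 2] = (4+1+8+1+8)/5 = 22/5.
E[X | box 3] = (2+2+3+8+8)/5 = 23/5.
By the law of total expectation,
E[X] = (1/3)·(5) + (1/3)·(22/5) + (1/3)·(23/5) = 14/3.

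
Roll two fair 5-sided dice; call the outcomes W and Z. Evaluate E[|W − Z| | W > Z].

2

Outcomes with W > Z: (2,1), (3,1), (3,2), (4,1), (4,2), (4,3), (5,1), (5,2), (5,3), (5,4), each with probability 1/25.
E[|W − Z| | W > Z] = (1 + 2 + 1 + 3 + 2 + 1 + 4 + 3 + 2 + 1) / 10 = 2.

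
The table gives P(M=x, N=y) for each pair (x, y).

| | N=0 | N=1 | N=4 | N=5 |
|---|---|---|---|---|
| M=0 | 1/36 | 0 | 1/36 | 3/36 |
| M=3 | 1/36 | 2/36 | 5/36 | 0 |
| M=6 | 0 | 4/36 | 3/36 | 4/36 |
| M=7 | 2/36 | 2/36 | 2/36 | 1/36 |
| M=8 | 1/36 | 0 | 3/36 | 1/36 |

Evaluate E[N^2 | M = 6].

152/11

P(M = 6) = 11/36.
Σ N^2·P over the event = 1·(4/36) + 16·(3/36) + 25·(4/36) = 38/9.
E[N^2 | M = 6] = (38/9) / (11/36) = 152/11.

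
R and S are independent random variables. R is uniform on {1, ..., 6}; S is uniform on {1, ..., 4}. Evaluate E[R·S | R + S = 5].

Outcomes with R + S = 5: (1,4), (2,3), (3,2), (4,1), each with probability 1/24.
E[R·S | R + S = 5] = (4 + 6 + 6 + 4) / 4 = 5.

5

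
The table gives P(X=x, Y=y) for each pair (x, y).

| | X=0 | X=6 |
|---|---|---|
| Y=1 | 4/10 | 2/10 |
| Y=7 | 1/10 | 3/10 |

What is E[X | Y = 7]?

P(Y = 7) = 2/5.
Σ X·P over the event = 0·(1/10) + 6·(3/10) = 9/5.
E[X | Y = 7] = (9/5) / (2/5) = 9/2.

9/2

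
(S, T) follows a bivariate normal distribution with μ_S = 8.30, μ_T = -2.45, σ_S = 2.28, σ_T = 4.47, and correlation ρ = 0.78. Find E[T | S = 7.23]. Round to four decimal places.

E[T | S=x] = μ_T + ρ(σ_T/σ_S)(x − μ_S) for jointly normal variables.
E[T | S=7.23] = -2.45 + (0.78)·(4.47/2.28)·(7.23 − (8.30)) = -2.45 + (1.52921)·(-1.07) = -4.0863.

-4.0863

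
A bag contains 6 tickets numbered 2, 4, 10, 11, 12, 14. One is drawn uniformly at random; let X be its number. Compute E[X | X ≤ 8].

3

P(X ≤ 8) = 1/3.
Σ over the event: 2·1/6 + 4·1/6 = 1.
E[X | X ≤ 8] = (1) / (1/3) = 3.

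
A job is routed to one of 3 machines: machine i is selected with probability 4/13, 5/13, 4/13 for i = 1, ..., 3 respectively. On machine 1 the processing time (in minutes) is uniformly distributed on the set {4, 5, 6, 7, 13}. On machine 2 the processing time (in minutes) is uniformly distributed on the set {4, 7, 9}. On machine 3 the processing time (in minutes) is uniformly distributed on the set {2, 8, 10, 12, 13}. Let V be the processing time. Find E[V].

292/39

E[V | machine 1] = (4+5+6+7+13)/5 = 7.
E[V | machine 2] = (4+7+9)/3 = 20/3.
E[V | machine 3] = (2+8+10+12+13)/5 = 9.
By the law of total expectation,
E[V] = (4/13)·(7) + (5/13)·(20/3) + (4/13)·(9) = 292/39.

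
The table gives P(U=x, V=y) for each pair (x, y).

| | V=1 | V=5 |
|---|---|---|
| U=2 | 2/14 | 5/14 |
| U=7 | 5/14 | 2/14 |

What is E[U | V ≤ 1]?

P(V ≤ 1) = 1/2.
Σ U·P over the event = 2·(2/14) + 7·(5/14) = 39/14.
E[U | V ≤ 1] = (39/14) / (1/2) = 39/7.

39/7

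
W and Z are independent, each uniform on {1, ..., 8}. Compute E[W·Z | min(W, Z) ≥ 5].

P(min(W, Z) ≥ 5) = 1/4.
Summing WZ·P(x,y) over outcomes with min(W, Z) ≥ 5 gives 169/16.
E[W·Z | min(W, Z) ≥ 5] = (169/16) / (1/4) = 169/4.

169/4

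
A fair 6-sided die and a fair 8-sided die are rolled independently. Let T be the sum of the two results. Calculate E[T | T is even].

P(T is even) = 1/2.
Σ over the event: 2·1/48 + 4·1/16 + 6·5/48 + 8·1/8 + 10·5/48 + 12·1/16 + 14·1/48 = 4.
E[T | T is even] = (4) / (1/2) = 8.

8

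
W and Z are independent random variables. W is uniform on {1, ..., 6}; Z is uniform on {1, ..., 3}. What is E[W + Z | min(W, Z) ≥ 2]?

13/2

Outcomes with min(W, Z) ≥ 2: (2,2), (2,3), (3,2), (3,3), (4,2), (4,3), (5,2), (5,3), (6,2), (6,3), each with probability 1/18.
E[W + Z | min(W, Z) ≥ 2] = (4 + 5 + 5 + 6 + 6 + 7 + 7 + 8 + 8 + 9) / 10 = 13/2.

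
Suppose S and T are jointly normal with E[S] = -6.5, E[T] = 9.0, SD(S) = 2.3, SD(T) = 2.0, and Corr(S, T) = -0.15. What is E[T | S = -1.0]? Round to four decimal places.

E[T | S=x] = μ_T + ρ(σ_T/σ_S)(x − μ_S) for jointly normal variables.
E[T | S=-1.0] = 9.0 + (-0.15)·(2.0/2.3)·(-1.0 − (-6.5)) = 9.0 + (-0.13043)·(5.5) = 8.2826.

8.2826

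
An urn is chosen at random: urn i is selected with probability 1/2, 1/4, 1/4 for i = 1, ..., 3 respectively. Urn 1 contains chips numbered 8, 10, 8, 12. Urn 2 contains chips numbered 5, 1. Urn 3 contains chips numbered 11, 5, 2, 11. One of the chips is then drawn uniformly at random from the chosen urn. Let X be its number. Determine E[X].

E[X | urn 1] = (8+10+8+12)/4 = 19/2.
E[X | urn 2] = (5+1)/2 = 3.
E[X | urn 3] = (11+5+2+11)/4 = 29/4.
By the law of total expectation,
E[X] = (1/2)·(19/2) + (1/4)·(3) + (1/4)·(29/4) = 117/16.

117/16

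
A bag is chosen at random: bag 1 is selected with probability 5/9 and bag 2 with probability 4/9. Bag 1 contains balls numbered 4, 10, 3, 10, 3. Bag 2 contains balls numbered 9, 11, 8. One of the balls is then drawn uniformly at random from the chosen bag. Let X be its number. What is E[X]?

E[X | bag 1] = (4+10+3+10+3)/5 = 6.
E[X | bag 2] = (9+11+8)/3 = 28/3.
By the law of total expectation,
E[X] = (5/9)·(6) + (4/9)·(28/3) = 202/27.

202/27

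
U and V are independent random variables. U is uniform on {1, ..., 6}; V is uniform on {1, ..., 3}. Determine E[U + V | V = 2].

Outcomes with V = 2: (1,2), (2,2), (3,2), (4,2), (5,2), (6,2), each with probability 1/18.
E[U + V | V = 2] = (3 + 4 + 5 + 6 + 7 + 8) / 6 = 11/2.

11/2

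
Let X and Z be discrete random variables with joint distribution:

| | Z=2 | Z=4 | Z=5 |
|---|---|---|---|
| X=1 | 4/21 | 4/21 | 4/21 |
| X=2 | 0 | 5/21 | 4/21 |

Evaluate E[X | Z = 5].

3/2

P(Z = 5) = 8/21.
Σ X·P over the event = 1·(4/21) + 2·(4/21) = 4/7.
E[X | Z = 5] = (4/7) / (8/21) = 3/2.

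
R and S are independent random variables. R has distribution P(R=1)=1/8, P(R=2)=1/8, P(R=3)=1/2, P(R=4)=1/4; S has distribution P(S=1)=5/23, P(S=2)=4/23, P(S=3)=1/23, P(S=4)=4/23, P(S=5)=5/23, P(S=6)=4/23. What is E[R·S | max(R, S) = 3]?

67/14

P(max(R, S) = 3) = 21/92.
Summing RS·P(x,y) over outcomes with max(R, S) = 3 gives 201/184.
E[R·S | max(R, S) = 3] = (201/184) / (21/92) = 67/14.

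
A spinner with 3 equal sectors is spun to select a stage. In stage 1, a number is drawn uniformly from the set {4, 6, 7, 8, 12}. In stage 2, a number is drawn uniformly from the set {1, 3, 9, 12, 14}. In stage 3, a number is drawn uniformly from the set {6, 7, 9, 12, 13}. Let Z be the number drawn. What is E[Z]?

E[Z | stage 1] = (4+6+7+8+12)/5 = 37/5.
E[Z | stage 2] = (1+3+9+12+14)/5 = 39/5.
E[Z | stage 3] = (6+7+9+12+13)/5 = 47/5.
E[Z] = (1/3)·(37/5) + (1/3)·(39/5) + (1/3)·(47/5) = 41/5.

41/5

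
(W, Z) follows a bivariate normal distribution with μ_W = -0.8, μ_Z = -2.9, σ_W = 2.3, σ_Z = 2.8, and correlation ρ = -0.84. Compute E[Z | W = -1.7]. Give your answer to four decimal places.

For a bivariate normal, E[Z | W=x] = μ_Z + ρ·(σ_Z/σ_W)·(x − μ_W).
E[Z | W=-1.7] = -2.9 + (-0.84)·(2.8/2.3)·(-1.7 − (-0.8)) = -2.9 + (-1.0226)·(-0.9) = -1.9797.

-1.9797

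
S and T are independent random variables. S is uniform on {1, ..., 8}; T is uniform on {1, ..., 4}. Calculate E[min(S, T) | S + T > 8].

Outcomes with S + T > 8: (5,4), (6,3), (6,4), (7,2), (7,3), (7,4), (8,1), (8,2), (8,3), (8,4), each with probability 1/32.
E[min(S, T) | S + T > 8] = (4 + 3 + 4 + 2 + 3 + 4 + 1 + 2 + 3 + 4) / 10 = 3.

3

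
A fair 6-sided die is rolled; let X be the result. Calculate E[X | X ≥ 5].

11/2

Given X ≥ 5, X is equally likely to be any of {5, 6}.
E[X | X ≥ 5] = (5 + 6) / 2 = 11/2.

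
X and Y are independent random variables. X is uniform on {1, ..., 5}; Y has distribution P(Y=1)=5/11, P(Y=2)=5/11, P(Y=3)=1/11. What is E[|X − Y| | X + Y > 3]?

81/40

P(X + Y > 3) = 8/11.
Summing |X−Y|·P(x,y) over outcomes with X + Y > 3 gives 81/55.
E[|X − Y| | X + Y > 3] = (81/55) / (8/11) = 81/40.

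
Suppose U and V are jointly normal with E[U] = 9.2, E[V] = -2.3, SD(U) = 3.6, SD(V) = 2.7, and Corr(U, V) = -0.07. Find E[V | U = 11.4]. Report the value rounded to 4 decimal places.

The regression of V on U has slope ρ·σ_V/σ_U and passes through (μ_U, μ_V).
E[V | U=11.4] = -2.3 + (-0.07)·(2.7/3.6)·(11.4 − (9.2)) = -2.3 + (-0.0525)·(2.2) = -2.4155.

-2.4155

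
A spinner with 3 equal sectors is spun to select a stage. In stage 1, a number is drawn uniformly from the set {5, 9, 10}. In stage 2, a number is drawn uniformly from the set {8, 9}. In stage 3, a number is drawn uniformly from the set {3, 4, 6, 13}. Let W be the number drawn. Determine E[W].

E[W | stage 1] = (5+9+10)/3 = 8.
E[W | stage 2] = (8+9)/2 = 17/2.
E[W | stage 3] = (3+4+6+13)/4 = 13/2.
E[W] = (1/3)·(8) + (1/3)·(17/2) + (1/3)·(13/2) = 23/3.

23/3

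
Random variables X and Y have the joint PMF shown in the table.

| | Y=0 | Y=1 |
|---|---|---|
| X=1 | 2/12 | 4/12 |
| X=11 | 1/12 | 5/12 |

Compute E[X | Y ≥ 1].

P(Y ≥ 1) = 3/4.
Σ X·P over the event = 1·(4/12) + 11·(5/12) = 59/12.
E[X | Y ≥ 1] = (59/12) / (3/4) = 59/9.

59/9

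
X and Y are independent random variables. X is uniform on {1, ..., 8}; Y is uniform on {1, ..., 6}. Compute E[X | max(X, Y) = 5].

35/9

P(max(X, Y) = 5) = 3/16.
Summing X·P(x,y) over outcomes with max(X, Y) = 5 gives 35/48.
E[X | max(X, Y) = 5] = (35/48) / (3/16) = 35/9.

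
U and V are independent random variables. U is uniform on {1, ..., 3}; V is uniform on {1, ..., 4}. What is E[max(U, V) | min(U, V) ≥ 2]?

Outcomes with min(U, V) ≥ 2: (2,2), (2,3), (2,4), (3,2), (3,3), (3,4), each with probability 1/12.
E[max(U, V) | min(U, V) ≥ 2] = (2 + 3 + 4 + 3 + 3 + 4) / 6 = 19/6.

19/6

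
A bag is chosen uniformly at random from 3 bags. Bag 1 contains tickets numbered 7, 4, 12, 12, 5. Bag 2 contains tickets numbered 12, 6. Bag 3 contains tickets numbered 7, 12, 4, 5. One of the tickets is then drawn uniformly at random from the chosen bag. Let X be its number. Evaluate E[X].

E[X | bag 1] = (7+4+12+12+5)/5 = 8.
E[X | bag 2] = (12+6)/2 = 9.
E[X | bag 3] = (7+12+4+5)/4 = 7.
By the law of total expectation,
E[X] = (1/3)·(8) + (1/3)·(9) + (1/3)·(7) = 8.

8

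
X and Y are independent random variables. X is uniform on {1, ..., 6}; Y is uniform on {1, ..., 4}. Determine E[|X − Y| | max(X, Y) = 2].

Outcomes with max(X, Y) = 2: (1,2), (2,1), (2,2), each with probability 1/24.
E[|X − Y| | max(X, Y) = 2] = (1 + 1 + 0) / 3 = 2/3.

2/3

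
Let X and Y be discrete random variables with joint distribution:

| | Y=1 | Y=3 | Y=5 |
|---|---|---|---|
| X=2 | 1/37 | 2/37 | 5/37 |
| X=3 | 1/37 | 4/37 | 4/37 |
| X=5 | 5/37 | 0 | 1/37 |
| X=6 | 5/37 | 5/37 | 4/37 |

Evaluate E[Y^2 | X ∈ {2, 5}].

P(X ∈ {2, 5}) = 14/37.
Summing Y^2·P(X=x,Y=y) over the conditioning event gives 174/37.
E[Y^2 | X ∈ {2, 5}] = (174/37) / (14/37) = 87/7.

87/7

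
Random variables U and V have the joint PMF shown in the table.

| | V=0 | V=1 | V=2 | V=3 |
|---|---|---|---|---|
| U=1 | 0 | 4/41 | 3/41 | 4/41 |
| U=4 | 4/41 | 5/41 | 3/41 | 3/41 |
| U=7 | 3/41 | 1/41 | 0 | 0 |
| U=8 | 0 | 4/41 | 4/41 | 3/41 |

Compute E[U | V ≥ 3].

4

P(V ≥ 3) = 10/41.
Σ U·P over the event = 1·(4/41) + 4·(3/41) + 8·(3/41) = 40/41.
E[U | V ≥ 3] = (40/41) / (10/41) = 4.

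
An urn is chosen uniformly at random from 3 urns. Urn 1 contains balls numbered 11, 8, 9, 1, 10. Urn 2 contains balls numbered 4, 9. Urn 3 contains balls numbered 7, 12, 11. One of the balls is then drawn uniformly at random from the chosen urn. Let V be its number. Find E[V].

E[V | urn 1] = (11+8+9+1+10)/5 = 39/5.
E[V | urn 2] = (4+9)/2 = 13/2.
E[V | urn 3] = (7+12+11)/3 = 10.
By the law of total expectation,
E[V] = (1/3)·(39/5) + (1/3)·(13/2) + (1/3)·(10) = 81/10.

81/10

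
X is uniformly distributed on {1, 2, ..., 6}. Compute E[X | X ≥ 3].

9/2

Given X ≥ 3, X is equally likely to be any of {3, 4, 5, 6}.
E[X | X ≥ 3] = (3 + 4 + 5 + 6) / 4 = 9/2.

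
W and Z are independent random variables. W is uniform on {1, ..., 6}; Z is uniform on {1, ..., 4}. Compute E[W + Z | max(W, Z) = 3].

Outcomes with max(W, Z) = 3: (1,3), (2,3), (3,1), (3,2), (3,3), each with probability 1/24.
E[W + Z | max(W, Z) = 3] = (4 + 5 + 4 + 5 + 6) / 5 = 24/5.

24/5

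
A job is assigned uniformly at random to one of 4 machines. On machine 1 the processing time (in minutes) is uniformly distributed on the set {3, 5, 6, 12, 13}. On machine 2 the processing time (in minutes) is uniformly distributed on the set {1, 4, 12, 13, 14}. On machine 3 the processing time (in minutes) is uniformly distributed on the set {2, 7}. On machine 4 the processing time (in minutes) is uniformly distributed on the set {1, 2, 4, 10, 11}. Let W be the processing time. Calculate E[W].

E[W | machine 1] = (3+5+6+12+13)/5 = 39/5.
E[W | machine 2] = (1+4+12+13+14)/5 = 44/5.
E[W | machine 3] = (2+7)/2 = 9/2.
E[W | machine 4] = (1+2+4+10+11)/5 = 28/5.
E[W] = (1/4)·(39/5) + (1/4)·(44/5) + (1/4)·(9/2) + (1/4)·(28/5) = 267/40.

267/40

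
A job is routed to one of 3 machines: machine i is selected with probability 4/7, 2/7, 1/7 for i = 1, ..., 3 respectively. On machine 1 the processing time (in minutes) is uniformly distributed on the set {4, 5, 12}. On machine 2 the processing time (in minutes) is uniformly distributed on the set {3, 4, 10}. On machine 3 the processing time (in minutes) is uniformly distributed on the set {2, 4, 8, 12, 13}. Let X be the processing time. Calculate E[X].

E[X | machine 1] = (4+5+12)/3 = 7.
E[X | machine 2] = (3+4+10)/3 = 17/3.
E[X | machine 3] = (2+4+8+12+13)/5 = 39/5.
E[X] = (4/7)·(7) + (2/7)·(17/3) + (1/7)·(39/5) = 101/15.

101/15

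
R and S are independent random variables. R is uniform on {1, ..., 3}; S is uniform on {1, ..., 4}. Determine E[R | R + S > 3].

20/9

Outcomes with R + S > 3: (1,3), (1,4), (2,2), (2,3), (2,4), (3,1), (3,2), (3,3), (3,4), each with probability 1/12.
E[R | R + S > 3] = (1 + 1 + 2 + 2 + 2 + 3 + 3 + 3 + 3) / 9 = 20/9.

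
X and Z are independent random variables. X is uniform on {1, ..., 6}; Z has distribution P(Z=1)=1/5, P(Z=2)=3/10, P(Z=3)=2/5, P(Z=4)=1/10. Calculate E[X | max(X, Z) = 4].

P(max(X, Z) = 4) = 13/60.
Summing X·P(x,y) over outcomes with max(X, Z) = 4 gives 23/30.
E[X | max(X, Z) = 4] = (23/30) / (13/60) = 46/13.

46/13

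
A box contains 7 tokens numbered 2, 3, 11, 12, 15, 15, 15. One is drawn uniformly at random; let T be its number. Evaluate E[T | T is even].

P(T is even) = 2/7.
Σ over the event: 2·1/7 + 12·1/7 = 2.
E[T | T is even] = (2) / (2/7) = 7.

7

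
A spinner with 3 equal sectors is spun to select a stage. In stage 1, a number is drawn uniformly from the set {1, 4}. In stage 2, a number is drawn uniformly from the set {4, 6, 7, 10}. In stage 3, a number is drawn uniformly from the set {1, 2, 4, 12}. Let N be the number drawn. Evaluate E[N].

E[N | stage 1] = (1+4)/2 = 5/2.
E[N | stage 2] = (4+6+7+10)/4 = 27/4.
E[N | stage 3] = (1+2+4+12)/4 = 19/4.
By the law of total expectation,
E[N] = (1/3)·(5/2) + (1/3)·(27/4) + (1/3)·(19/4) = 14/3.

14/3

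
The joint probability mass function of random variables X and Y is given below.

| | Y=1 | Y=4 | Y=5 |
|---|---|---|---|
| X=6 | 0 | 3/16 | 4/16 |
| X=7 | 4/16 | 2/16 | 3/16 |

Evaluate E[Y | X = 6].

P(X = 6) = 7/16.
Σ Y·P over the event = 4·(3/16) + 5·(4/16) = 2.
E[Y | X = 6] = (2) / (7/16) = 32/7.

32/7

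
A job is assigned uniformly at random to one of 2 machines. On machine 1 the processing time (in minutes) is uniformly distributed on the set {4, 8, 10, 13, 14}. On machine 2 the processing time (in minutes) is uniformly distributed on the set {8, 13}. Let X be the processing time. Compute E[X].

E[X | machine 1] = (4+8+10+13+14)/5 = 49/5.
E[X | machine 2] = (8+13)/2 = 21/2.
By the law of total expectation,
E[X] = (1/2)·(49/5) + (1/2)·(21/2) = 203/20.

203/20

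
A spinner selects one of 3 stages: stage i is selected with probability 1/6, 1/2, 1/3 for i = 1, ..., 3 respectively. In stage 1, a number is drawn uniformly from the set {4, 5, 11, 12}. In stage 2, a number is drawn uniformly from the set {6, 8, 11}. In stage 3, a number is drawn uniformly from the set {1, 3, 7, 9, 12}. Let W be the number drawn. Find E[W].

229/30

E[W | stage 1] = (4+5+11+12)/4 = 8.
E[W | stage 2] = (6+8+11)/3 = 25/3.
E[W | stage 3] = (1+3+7+9+12)/5 = 32/5.
E[W] = (1/6)·(8) + (1/2)·(25/3) + (1/3)·(32/5) = 229/30.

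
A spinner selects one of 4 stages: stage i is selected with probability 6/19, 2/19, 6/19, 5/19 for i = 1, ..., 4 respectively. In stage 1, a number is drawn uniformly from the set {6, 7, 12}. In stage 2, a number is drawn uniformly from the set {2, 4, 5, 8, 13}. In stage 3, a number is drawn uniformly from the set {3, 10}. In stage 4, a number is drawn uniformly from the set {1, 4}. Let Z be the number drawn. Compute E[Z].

1143/190

E[Z | stage 1] = (6+7+12)/3 = 25/3.
E[Z | stage 2] = (2+4+5+8+13)/5 = 32/5.
E[Z | stage 3] = (3+10)/2 = 13/2.
E[Z | stage 4] = (1+4)/2 = 5/2.
By the law of total expectation,
E[Z] = (6/19)·(25/3) + (2/19)·(32/5) + (6/19)·(13/2) + (5/19)·(5/2) = 1143/190.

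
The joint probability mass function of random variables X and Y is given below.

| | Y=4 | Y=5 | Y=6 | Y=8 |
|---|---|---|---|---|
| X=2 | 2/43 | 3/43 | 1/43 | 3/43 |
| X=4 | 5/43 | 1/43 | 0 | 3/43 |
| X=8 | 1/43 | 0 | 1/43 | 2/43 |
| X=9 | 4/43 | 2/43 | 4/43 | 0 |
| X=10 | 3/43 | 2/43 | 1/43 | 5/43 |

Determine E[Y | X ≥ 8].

P(X ≥ 8) = 25/43.
Summing Y·P(X=x,Y=y) over the conditioning event gives 144/43.
E[Y | X ≥ 8] = (144/43) / (25/43) = 144/25.

144/25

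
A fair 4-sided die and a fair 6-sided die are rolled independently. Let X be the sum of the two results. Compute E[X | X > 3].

P(X > 3) = 7/8.
Σ over the event: 4·1/8 + 5·1/6 + 6·1/6 + 7·1/6 + 8·1/8 + 9·1/12 + 10·1/24 = 17/3.
E[X | X > 3] = (17/3) / (7/8) = 136/21.

136/21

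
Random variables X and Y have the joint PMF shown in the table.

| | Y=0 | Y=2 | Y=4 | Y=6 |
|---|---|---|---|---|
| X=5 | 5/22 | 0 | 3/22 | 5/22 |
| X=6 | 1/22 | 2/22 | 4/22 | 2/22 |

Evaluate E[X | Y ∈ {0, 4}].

70/13

P(Y ∈ {0, 4}) = 13/22.
Σ X·P over the event = 5·(5/22) + 5·(3/22) + 6·(1/22) + 6·(4/22) = 35/11.
E[X | Y ∈ {0, 4}] = (35/11) / (13/22) = 70/13.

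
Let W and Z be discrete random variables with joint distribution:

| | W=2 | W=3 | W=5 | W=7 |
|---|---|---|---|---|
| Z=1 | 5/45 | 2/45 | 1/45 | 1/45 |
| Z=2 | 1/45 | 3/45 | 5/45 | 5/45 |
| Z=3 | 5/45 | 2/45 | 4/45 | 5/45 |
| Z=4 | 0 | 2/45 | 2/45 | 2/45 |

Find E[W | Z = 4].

P(Z = 4) = 2/15.
Σ W·P over the event = 3·(2/45) + 5·(2/45) + 7·(2/45) = 2/3.
E[W | Z = 4] = (2/3) / (2/15) = 5.

5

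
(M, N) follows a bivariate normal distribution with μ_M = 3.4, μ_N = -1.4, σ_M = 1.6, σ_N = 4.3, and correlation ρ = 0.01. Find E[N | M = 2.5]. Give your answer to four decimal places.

-1.4242

For a bivariate normal, E[N | M=x] = μ_N + ρ·(σ_N/σ_M)·(x − μ_M).
E[N | M=2.5] = -1.4 + (0.01)·(4.3/1.6)·(2.5 − (3.4)) = -1.4 + (0.026875)·(-0.9) = -1.4242.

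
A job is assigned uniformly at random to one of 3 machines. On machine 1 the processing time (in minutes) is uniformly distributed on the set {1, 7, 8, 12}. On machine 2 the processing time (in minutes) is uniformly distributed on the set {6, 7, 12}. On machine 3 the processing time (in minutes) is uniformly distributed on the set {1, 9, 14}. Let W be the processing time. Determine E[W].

E[W | machine 1] = (1+7+8+12)/4 = 7.
E[W | machine 2] = (6+7+12)/3 = 25/3.
E[W | machine 3] = (1+9+14)/3 = 8.
By the law of total expectation,
E[W] = (1/3)·(7) + (1/3)·(25/3) + (1/3)·(8) = 70/9.

70/9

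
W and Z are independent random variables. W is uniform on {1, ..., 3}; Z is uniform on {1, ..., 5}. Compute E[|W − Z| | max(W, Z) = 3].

Outcomes with max(W, Z) = 3: (1,3), (2,3), (3,1), (3,2), (3,3), each with probability 1/15.
E[|W − Z| | max(W, Z) = 3] = (2 + 1 + 2 + 1 + 0) / 5 = 6/5.

6/5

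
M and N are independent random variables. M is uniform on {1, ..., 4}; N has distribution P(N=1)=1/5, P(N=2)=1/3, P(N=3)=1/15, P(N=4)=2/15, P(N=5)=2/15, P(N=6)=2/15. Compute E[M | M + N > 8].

11/3

P(M + N > 8) = 1/10.
Summing M·P(x,y) over outcomes with M + N > 8 gives 11/30.
E[M | M + N > 8] = (11/30) / (1/10) = 11/3.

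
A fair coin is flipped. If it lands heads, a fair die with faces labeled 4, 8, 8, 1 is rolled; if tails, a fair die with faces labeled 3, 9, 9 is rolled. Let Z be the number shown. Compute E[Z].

49/8

E[Z | heads] = (4+8+8+1)/4 = 21/4.
E[Z | tails] = (3+9+9)/3 = 7.
By the law of total expectation,
E[Z] = (1/2)·(21/4) + (1/2)·(7) = 49/8.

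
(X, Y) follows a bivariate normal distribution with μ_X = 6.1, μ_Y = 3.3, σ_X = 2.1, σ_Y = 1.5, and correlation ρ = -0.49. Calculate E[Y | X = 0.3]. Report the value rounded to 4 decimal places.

E[Y | X=x] = μ_Y + ρ(σ_Y/σ_X)(x − μ_X) for jointly normal variables.
E[Y | X=0.3] = 3.3 + (-0.49)·(1.5/2.1)·(0.3 − (6.1)) = 3.3 + (-0.35)·(-5.8) = 5.3300.

5.3300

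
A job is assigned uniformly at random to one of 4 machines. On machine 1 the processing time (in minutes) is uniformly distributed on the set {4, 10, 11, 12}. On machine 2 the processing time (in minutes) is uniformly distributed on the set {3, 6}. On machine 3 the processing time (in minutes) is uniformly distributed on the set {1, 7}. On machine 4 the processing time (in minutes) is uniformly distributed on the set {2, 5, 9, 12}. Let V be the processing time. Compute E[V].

99/16

E[V | machine 1] = (4+10+11+12)/4 = 37/4.
E[V | machine 2] = (3+6)/2 = 9/2.
E[V | machine 3] = (1+7)/2 = 4.
E[V | machine 4] = (2+5+9+12)/4 = 7.
E[V] = (1/4)·(37/4) + (1/4)·(9/2) + (1/4)·(4) + (1/4)·(7) = 99/16.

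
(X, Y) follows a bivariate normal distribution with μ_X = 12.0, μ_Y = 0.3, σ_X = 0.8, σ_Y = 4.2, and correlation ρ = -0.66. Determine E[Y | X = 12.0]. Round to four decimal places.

0.3000

The regression of Y on X has slope ρ·σ_Y/σ_X and passes through (μ_X, μ_Y).
E[Y | X=12.0] = 0.3 + (-0.66)·(4.2/0.8)·(12.0 − (12.0)) = 0.3 + (-3.465)·(0) = 0.3000.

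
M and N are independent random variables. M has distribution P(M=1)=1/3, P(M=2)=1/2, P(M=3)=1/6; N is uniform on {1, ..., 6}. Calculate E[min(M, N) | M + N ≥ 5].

44/23

P(M + N ≥ 5) = 23/36.
Summing min(M,N)·P(x,y) over outcomes with M + N ≥ 5 gives 11/9.
E[min(M, N) | M + N ≥ 5] = (11/9) / (23/36) = 44/23.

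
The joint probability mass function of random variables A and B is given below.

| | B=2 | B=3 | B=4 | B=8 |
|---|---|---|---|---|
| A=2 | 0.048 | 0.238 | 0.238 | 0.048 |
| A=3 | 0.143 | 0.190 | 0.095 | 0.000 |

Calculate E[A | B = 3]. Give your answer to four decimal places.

P(B = 3) = 0.428.
Σ A·P over the event = 2·(0.238) + 3·(0.190) = 1.046.
E[A | B = 3] = (1.046) / (0.428) = 2.4439.

2.4439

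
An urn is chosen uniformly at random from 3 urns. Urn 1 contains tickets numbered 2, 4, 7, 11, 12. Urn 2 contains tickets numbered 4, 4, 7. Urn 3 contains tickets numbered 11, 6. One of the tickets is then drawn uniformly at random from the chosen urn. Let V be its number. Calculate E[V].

69/10

E[V | urn 1] = (2+4+7+11+12)/5 = 36/5.
E[V | urn 2] = (4+4+7)/3 = 5.
E[V | urn 3] = (11+6)/2 = 17/2.
By the law of total expectation,
E[V] = (1/3)·(36/5) + (1/3)·(5) + (1/3)·(17/2) = 69/10.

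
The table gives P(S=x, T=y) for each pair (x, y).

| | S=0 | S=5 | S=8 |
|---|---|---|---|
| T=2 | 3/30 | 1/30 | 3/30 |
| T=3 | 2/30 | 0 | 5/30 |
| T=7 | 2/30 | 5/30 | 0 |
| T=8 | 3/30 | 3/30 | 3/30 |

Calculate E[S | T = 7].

P(T = 7) = 7/30.
Σ S·P over the event = 0·(2/30) + 5·(5/30) = 5/6.
E[S | T = 7] = (5/6) / (7/30) = 25/7.

25/7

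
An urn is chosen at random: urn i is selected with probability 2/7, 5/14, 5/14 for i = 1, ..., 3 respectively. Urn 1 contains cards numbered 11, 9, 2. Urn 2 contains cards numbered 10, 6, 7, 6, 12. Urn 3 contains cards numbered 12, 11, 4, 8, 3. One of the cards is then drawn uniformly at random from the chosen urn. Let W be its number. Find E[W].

325/42

E[W | urn 1] = (11+9+2)/3 = 22/3.
E[W | urn 2] = (10+6+7+6+12)/5 = 41/5.
E[W | urn 3] = (12+11+4+8+3)/5 = 38/5.
E[W] = (2/7)·(22/3) + (5/14)·(41/5) + (5/14)·(38/5) = 325/42.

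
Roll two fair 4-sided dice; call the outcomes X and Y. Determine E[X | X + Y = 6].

Outcomes with X + Y = 6: (2,4), (3,3), (4,2), each with probability 1/16.
E[X | X + Y = 6] = (2 + 3 + 4) / 3 = 3.

3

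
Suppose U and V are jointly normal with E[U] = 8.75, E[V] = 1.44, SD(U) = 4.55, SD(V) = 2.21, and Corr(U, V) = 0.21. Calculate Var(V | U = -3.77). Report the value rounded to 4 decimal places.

For a bivariate normal, Var(V | U=x) = σ_V²(1 − ρ²).
Var(V | U=-3.77) = (2.21)²·(1 − (0.21)²) = 4.8841·0.9559 = 4.6687.

4.6687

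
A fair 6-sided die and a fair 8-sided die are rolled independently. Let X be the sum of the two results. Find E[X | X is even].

P(X is even) = 1/2.
Σ over the event: 2·1/48 + 4·1/16 + 6·5/48 + 8·1/8 + 10·5/48 + 12·1/16 + 14·1/48 = 4.
E[X | X is even] = (4) / (1/2) = 8.

8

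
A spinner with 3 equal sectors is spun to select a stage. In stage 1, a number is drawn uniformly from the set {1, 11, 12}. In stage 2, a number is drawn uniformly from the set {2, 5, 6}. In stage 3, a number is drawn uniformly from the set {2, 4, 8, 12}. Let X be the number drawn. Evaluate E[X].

E[X | stage 1] = (1+11+12)/3 = 8.
E[X | stage 2] = (2+5+6)/3 = 13/3.
E[X | stage 3] = (2+4+8+12)/4 = 13/2.
E[X] = (1/3)·(8) + (1/3)·(13/3) + (1/3)·(13/2) = 113/18.

113/18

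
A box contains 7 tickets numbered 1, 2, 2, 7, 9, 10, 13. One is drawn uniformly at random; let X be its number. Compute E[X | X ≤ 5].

5/3

P(X ≤ 5) = 3/7.
Σ over the event: 1·1/7 + 2·2/7 = 5/7.
E[X | X ≤ 5] = (5/7) / (3/7) = 5/3.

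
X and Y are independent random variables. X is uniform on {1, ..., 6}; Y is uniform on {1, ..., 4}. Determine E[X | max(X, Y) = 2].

5/3

P(max(X, Y) = 2) = 1/8.
Summing X·P(x,y) over outcomes with max(X, Y) = 2 gives 5/24.
E[X | max(X, Y) = 2] = (5/24) / (1/8) = 5/3.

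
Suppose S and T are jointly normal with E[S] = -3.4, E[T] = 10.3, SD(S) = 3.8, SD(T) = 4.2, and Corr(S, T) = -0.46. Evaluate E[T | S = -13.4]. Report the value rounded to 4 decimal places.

15.3842

E[T | S=x] = μ_T + ρ(σ_T/σ_S)(x − μ_S) for jointly normal variables.
E[T | S=-13.4] = 10.3 + (-0.46)·(4.2/3.8)·(-13.4 − (-3.4)) = 10.3 + (-0.50842)·(-10) = 15.3842.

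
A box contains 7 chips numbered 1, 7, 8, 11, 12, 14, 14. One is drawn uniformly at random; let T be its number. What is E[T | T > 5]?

11

P(T > 5) = 6/7.
Σ over the event: 7·1/7 + 8·1/7 + 11·1/7 + 12·1/7 + 14·2/7 = 66/7.
E[T | T > 5] = (66/7) / (6/7) = 11.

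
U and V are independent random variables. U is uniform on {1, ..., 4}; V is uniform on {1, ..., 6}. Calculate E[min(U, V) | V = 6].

Outcomes with V = 6: (1,6), (2,6), (3,6), (4,6), each with probability 1/24.
E[min(U, V) | V = 6] = (1 + 2 + 3 + 4) / 4 = 5/2.

5/2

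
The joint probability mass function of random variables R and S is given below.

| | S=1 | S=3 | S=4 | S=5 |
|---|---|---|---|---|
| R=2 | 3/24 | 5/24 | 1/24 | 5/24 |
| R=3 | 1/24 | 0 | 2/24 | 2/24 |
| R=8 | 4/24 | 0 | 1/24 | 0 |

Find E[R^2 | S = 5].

38/7

P(S = 5) = 7/24.
Summing R^2·P(R=x,S=y) over the conditioning event gives 19/12.
E[R^2 | S = 5] = (19/12) / (7/24) = 38/7.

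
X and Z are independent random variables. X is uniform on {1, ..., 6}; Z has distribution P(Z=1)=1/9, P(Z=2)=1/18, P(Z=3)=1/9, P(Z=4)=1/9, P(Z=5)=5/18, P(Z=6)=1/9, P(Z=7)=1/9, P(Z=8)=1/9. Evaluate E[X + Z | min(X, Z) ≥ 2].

P(min(X, Z) ≥ 2) = 20/27.
Summing (X+Z)·P(x,y) over outcomes with min(X, Z) ≥ 2 gives 245/36.
E[X + Z | min(X, Z) ≥ 2] = (245/36) / (20/27) = 147/16.

147/16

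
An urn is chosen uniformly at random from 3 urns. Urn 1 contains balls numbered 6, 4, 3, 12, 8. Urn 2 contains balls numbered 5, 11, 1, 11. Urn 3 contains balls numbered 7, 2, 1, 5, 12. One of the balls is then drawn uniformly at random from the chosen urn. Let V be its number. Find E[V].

E[V | urn 1] = (6+4+3+12+8)/5 = 33/5.
E[V | urn 2] = (5+11+1+11)/4 = 7.
E[V | urn 3] = (7+2+1+5+12)/5 = 27/5.
By the law of total expectation,
E[V] = (1/3)·(33/5) + (1/3)·(7) + (1/3)·(27/5) = 19/3.

19/3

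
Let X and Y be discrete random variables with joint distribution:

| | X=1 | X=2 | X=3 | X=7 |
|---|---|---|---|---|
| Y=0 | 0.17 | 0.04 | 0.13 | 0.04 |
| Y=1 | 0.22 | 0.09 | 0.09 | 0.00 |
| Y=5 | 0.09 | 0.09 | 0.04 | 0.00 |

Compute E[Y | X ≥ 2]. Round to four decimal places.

1.5962

P(X ≥ 2) = 0.52.
Σ Y·P over the event = 0·(0.04) + 1·(0.09) + 5·(0.09) + 0·(0.13) + 1·(0.09) + 5·(0.04) + 0·(0.04) = 0.83.
E[Y | X ≥ 2] = (0.83) / (0.52) = 1.5962.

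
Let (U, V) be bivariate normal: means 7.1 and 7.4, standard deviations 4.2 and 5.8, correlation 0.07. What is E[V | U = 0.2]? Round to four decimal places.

E[V | U=x] = μ_V + ρ(σ_V/σ_U)(x − μ_U) for jointly normal variables.
E[V | U=0.2] = 7.4 + (0.07)·(5.8/4.2)·(0.2 − (7.1)) = 7.4 + (0.096667)·(-6.9) = 6.7330.

6.7330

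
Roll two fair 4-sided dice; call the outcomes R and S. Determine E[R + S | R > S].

Outcomes with R > S: (2,1), (3,1), (3,2), (4,1), (4,2), (4,3), each with probability 1/16.
E[R + S | R > S] = (3 + 4 + 5 + 5 + 6 + 7) / 6 = 5.

5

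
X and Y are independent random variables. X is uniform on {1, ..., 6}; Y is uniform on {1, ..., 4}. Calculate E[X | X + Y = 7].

9/2

Outcomes with X + Y = 7: (3,4), (4,3), (5,2), (6,1), each with probability 1/24.
E[X | X + Y = 7] = (3 + 4 + 5 + 6) / 4 = 9/2.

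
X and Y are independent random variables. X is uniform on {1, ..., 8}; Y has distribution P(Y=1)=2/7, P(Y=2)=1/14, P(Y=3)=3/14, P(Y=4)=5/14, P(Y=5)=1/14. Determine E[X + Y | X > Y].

33/4

P(X > Y) = 9/14.
Summing (X+Y)·P(x,y) over outcomes with X > Y gives 297/56.
E[X + Y | X > Y] = (297/56) / (9/14) = 33/4.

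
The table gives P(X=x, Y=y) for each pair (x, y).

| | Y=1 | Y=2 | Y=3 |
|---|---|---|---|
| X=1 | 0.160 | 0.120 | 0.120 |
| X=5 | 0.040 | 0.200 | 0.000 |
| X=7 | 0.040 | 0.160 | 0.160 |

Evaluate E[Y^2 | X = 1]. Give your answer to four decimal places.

4.3000

P(X = 1) = 0.400.
Σ Y^2·P over the event = 1·(0.160) + 4·(0.120) + 9·(0.120) = 1.720.
E[Y^2 | X = 1] = (1.720) / (0.400) = 4.3000.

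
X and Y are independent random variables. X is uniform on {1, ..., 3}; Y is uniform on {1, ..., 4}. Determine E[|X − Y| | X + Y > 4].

4/3

Outcomes with X + Y > 4: (1,4), (2,3), (2,4), (3,2), (3,3), (3,4), each with probability 1/12.
E[|X − Y| | X + Y > 4] = (3 + 1 + 2 + 1 + 0 + 1) / 6 = 4/3.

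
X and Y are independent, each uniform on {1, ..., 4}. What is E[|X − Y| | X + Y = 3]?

Outcomes with X + Y = 3: (1,2), (2,1), each with probability 1/16.
E[|X − Y| | X + Y = 3] = (1 + 1) / 2 = 1.

1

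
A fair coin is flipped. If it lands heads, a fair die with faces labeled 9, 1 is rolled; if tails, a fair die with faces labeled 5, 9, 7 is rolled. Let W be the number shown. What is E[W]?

E[W | heads] = (9+1)/2 = 5.
E[W | tails] = (5+9+7)/3 = 7.
E[W] = (1/2)·(5) + (1/2)·(7) = 6.

6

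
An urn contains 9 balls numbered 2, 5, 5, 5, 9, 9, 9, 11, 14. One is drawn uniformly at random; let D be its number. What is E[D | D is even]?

P(D is even) = 2/9.
Σ over the event: 2·1/9 + 14·1/9 = 16/9.
E[D | D is even] = (16/9) / (2/9) = 8.

8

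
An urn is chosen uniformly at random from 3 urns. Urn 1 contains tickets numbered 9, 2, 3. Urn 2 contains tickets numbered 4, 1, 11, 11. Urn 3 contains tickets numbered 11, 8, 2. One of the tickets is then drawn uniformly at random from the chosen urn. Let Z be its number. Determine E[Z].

221/36

E[Z | urn 1] = (9+2+3)/3 = 14/3.
E[Z | urn 2] = (4+1+11+11)/4 = 27/4.
E[Z | urn 3] = (11+8+2)/3 = 7.
By the law of total expectation,
E[Z] = (1/3)·(14/3) + (1/3)·(27/4) + (1/3)·(7) = 221/36.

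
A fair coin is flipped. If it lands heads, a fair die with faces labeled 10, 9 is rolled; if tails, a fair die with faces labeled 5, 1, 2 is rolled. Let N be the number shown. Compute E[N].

E[N | heads] = (10+9)/2 = 19/2.
E[N | tails] = (5+1+2)/3 = 8/3.
E[N] = (1/2)·(19/2) + (1/2)·(8/3) = 73/12.

73/12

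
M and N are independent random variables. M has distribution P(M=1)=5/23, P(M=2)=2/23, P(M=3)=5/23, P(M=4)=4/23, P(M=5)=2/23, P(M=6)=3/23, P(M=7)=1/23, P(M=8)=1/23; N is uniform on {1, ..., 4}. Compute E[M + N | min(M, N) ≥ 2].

22/3

P(min(M, N) ≥ 2) = 27/46.
Summing (M+N)·P(x,y) over outcomes with min(M, N) ≥ 2 gives 99/23.
E[M + N | min(M, N) ≥ 2] = (99/23) / (27/46) = 22/3.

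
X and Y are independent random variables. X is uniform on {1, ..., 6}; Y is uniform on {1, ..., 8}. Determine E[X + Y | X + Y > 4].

P(X + Y > 4) = 7/8.
Summing (X+Y)·P(x,y) over outcomes with X + Y > 4 gives 91/12.
E[X + Y | X + Y > 4] = (91/12) / (7/8) = 26/3.

26/3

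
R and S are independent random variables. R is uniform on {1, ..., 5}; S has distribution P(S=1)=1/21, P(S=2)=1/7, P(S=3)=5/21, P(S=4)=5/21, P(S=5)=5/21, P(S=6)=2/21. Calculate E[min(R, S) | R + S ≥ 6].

P(R + S ≥ 6) = 11/15.
Summing min(R,S)·P(x,y) over outcomes with R + S ≥ 6 gives 76/35.
E[min(R, S) | R + S ≥ 6] = (76/35) / (11/15) = 228/77.

228/77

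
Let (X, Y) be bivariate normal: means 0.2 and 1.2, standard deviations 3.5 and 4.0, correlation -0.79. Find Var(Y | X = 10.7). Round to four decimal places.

6.0144

The conditional variance in a bivariate normal is σ_Y²(1 − ρ²), independent of x.
Var(Y | X=10.7) = (4.0)²·(1 − (-0.79)²) = 16·0.3759 = 6.0144.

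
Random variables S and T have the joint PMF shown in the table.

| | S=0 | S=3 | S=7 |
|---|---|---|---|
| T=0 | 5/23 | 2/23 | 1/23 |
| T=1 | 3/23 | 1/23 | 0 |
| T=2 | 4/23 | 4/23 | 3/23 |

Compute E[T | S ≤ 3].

20/19

P(S ≤ 3) = 19/23.
Σ T·P over the event = 0·(5/23) + 1·(3/23) + 2·(4/23) + 0·(2/23) + 1·(1/23) + 2·(4/23) = 20/23.
E[T | S ≤ 3] = (20/23) / (19/23) = 20/19.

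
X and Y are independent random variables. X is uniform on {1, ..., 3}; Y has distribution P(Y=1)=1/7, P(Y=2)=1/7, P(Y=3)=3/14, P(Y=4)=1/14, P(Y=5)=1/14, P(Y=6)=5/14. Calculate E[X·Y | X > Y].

P(X > Y) = 1/7.
Summing XY·P(x,y) over outcomes with X > Y gives 11/21.
E[X·Y | X > Y] = (11/21) / (1/7) = 11/3.

11/3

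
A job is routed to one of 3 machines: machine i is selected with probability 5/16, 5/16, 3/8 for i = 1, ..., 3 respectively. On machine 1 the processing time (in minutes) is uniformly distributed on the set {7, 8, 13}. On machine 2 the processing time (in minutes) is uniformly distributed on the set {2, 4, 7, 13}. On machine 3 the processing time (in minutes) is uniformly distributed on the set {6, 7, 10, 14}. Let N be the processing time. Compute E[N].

E[N | machine 1] = (7+8+13)/3 = 28/3.
E[N | machine 2] = (2+4+7+13)/4 = 13/2.
E[N | machine 3] = (6+7+10+14)/4 = 37/4.
By the law of total expectation,
E[N] = (5/16)·(28/3) + (5/16)·(13/2) + (3/8)·(37/4) = 101/12.

101/12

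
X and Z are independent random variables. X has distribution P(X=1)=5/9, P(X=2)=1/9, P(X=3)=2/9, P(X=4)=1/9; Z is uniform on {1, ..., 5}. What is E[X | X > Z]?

P(X > Z) = 8/45.
Summing X·P(x,y) over outcomes with X > Z gives 26/45.
E[X | X > Z] = (26/45) / (8/45) = 13/4.

13/4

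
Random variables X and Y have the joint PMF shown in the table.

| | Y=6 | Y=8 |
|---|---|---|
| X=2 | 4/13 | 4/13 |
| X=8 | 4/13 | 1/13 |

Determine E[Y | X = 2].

7

P(X = 2) = 8/13.
Σ Y·P over the event = 6·(4/13) + 8·(4/13) = 56/13.
E[Y | X = 2] = (56/13) / (8/13) = 7.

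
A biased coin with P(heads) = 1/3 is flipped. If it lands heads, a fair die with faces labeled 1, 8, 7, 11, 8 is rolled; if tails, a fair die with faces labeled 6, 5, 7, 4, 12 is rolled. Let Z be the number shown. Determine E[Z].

E[Z | heads] = (1+8+7+11+8)/5 = 7.
E[Z | tails] = (6+5+7+4+12)/5 = 34/5.
E[Z] = (1/3)·(7) + (2/3)·(34/5) = 103/15.

103/15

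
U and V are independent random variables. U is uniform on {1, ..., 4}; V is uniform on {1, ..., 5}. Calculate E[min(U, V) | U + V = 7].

P(U + V = 7) = 3/20.
Summing min(U,V)·P(x,y) over outcomes with U + V = 7 gives 2/5.
E[min(U, V) | U + V = 7] = (2/5) / (3/20) = 8/3.

8/3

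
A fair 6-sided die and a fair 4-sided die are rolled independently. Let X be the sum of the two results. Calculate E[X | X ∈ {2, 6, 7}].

6

P(X ∈ {2, 6, 7}) = 3/8.
Σ over the event: 2·1/24 + 6·1/6 + 7·1/6 = 9/4.
E[X | X ∈ {2, 6, 7}] = (9/4) / (3/8) = 6.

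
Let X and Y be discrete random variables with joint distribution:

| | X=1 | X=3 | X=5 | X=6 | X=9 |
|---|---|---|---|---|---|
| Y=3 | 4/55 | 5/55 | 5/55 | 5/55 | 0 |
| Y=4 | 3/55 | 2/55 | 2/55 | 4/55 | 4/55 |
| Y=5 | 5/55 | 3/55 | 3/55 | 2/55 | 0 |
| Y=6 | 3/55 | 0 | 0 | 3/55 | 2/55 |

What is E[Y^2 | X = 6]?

267/14

P(X = 6) = 14/55.
Σ Y^2·P over the event = 9·(5/55) + 16·(4/55) + 25·(2/55) + 36·(3/55) = 267/55.
E[Y^2 | X = 6] = (267/55) / (14/55) = 267/14.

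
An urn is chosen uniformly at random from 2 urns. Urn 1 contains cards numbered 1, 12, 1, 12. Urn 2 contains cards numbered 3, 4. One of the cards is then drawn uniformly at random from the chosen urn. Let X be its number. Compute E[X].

E[X | urn 1] = (1+12+1+12)/4 = 13/2.
E[X | urn 2] = (3+4)/2 = 7/2.
By the law of total expectation,
E[X] = (1/2)·(13/2) + (1/2)·(7/2) = 5.

5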